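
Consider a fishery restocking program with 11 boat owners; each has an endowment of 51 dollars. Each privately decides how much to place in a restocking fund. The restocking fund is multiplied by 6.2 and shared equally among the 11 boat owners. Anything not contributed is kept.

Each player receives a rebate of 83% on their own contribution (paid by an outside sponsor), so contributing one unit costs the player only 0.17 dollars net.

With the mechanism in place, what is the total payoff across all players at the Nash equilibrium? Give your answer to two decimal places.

The effective private return per unit is now (6.2/11) / 0.17 = 3.3155 > 1, so every player's dominant strategy flips to full contribution.
So the Nash equilibrium is full contribution by all 11; the group earns 11 × (51 × 0.83 + 6.2 × 51) = 3943.83.

3943.83 dollars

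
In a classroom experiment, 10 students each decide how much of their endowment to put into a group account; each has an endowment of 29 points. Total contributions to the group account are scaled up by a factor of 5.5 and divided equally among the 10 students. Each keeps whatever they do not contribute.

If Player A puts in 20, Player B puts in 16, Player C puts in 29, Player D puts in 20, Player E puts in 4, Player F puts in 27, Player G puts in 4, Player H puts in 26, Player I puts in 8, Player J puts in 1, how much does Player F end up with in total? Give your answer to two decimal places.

Total contributed: 20 + 16 + 29 + 20 + 4 + 27 + 4 + 26 + 8 + 1 = 155.
Each receives 5.5 × 155 / 10 = 85.25 from the group account.
Player F keeps 29 − 27 = 2, so Player F's payoff is 2 + 85.25 = 87.25.

87.25 points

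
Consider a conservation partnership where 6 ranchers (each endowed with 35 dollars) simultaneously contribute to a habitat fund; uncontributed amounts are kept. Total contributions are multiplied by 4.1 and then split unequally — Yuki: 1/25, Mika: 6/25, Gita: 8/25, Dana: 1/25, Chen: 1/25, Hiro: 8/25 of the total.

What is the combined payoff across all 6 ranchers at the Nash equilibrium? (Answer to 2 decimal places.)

Player j's private return per contributed unit is 4.1 × (j's share). Contributing is weakly dominant for j when that share is at least 1/4.1 = 0.2439, and contributing 0 is dominant otherwise.
Gita and Hiro are above the threshold, contributing 35 each; the remaining 4 contribute 0. Total contributed: 70.
The habitat fund pays out 4.1 × 70 = 287.00 in total (split across the unequal shares, but the aggregate is all that matters for the group sum).
The 4 free-riders keep 35 each, adding 140. Group total = 140 + 287.00 = 427.00.

427.00 dollars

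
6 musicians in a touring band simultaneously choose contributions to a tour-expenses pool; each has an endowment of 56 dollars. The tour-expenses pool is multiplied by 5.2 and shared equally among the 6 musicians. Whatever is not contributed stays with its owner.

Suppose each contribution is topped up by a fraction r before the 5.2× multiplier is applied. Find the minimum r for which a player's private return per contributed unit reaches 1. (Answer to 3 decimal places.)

With matching at rate r, one contributed unit becomes (1 + r) in the tour-expenses pool and returns 5.2 × (1 + r) / 6 to the contributor.
Setting this equal to 1: 1 + r = 6/5.2 = 1.1538.
So the minimum matching rate is r = 1.1538 − 1 = 0.154.

0.154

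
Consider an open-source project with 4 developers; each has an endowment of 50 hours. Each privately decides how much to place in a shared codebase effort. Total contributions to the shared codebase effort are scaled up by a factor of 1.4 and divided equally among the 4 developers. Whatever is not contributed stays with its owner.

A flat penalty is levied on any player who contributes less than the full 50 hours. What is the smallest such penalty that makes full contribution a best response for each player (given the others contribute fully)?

Given the others contribute fully, the best deviation is to contribute 0 (any partial contribution still incurs the fine and gives up units whose private return 0.3500 is below 1).
Deviating from 50 to 0 saves 50 hours but forfeits the deviator's share of the drop in the shared codebase effort: 1.4/4 × 50 = 17.50.
So the deviation gain is 50 − 17.50 = 32.50, and the fine must be at least 32.50 hours to wipe it out.

32.50 hours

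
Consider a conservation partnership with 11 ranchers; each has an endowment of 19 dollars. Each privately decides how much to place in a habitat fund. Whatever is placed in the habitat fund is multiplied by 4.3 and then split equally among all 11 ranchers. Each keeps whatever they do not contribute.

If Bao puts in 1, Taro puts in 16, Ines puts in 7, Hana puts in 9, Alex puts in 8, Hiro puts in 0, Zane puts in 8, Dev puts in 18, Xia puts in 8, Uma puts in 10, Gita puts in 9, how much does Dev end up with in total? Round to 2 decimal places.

37.75 dollars

Total contributed: 1 + 16 + 7 + 9 + 8 + 0 + 8 + 18 + 8 + 10 + 9 = 94.
Each receives 4.3 × 94 / 11 = 36.75 from the habitat fund.
Dev keeps 19 − 18 = 1, so Dev's payoff is 1 + 36.75 = 37.75.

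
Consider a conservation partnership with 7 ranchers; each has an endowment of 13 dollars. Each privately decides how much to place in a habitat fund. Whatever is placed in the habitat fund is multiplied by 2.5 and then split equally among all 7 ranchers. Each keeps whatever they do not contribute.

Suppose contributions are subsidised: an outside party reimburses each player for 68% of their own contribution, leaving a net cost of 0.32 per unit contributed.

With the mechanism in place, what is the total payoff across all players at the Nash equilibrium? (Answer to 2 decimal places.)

289.38 dollars

With the mechanism, a contributed unit returns (2.5/7) / 0.32 = 1.1161 per unit of net cost to the contributor — now above 1 — so contributing fully is weakly dominant for every player.
At the Nash equilibrium everyone contributes 13. Group total payoff = 7 × (13 × 0.68 + 2.5 × 13) = 289.38.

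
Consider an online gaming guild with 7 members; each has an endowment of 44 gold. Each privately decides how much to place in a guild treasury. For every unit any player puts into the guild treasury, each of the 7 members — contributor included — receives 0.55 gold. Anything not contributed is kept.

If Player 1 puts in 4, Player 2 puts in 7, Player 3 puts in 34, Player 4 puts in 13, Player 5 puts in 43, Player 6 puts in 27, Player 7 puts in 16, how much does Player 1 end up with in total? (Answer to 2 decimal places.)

119.20 gold

Total contributed: 4 + 7 + 34 + 13 + 43 + 27 + 16 = 144.
Each receives 0.55 × 144 = 79.20 from the guild treasury.
Player 1 keeps 44 − 4 = 40, so Player 1's payoff is 40 + 79.20 = 119.20.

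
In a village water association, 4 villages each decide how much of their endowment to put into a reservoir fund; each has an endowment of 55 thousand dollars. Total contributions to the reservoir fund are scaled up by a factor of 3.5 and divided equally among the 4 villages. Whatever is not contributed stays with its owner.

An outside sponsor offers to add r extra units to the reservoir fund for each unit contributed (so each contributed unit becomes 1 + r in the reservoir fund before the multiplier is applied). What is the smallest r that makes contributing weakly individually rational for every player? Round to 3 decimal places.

0.143

With matching at rate r, one contributed unit becomes (1 + r) in the reservoir fund and returns 3.5 × (1 + r) / 4 to the contributor.
Setting this equal to 1: 1 + r = 4/3.5 = 1.1429.
So the minimum matching rate is r = 1.1429 − 1 = 0.143.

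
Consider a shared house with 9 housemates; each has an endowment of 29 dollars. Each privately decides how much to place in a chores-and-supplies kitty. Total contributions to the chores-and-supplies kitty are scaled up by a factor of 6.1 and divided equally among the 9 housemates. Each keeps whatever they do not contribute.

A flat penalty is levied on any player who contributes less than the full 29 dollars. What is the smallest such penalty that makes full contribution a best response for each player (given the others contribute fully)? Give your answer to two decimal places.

9.34 dollars

Given the others contribute fully, the best deviation is to contribute 0 (any partial contribution still incurs the fine and gives up units whose private return 0.6778 is below 1).
Deviating from 29 to 0 saves 29 dollars but forfeits the deviator's share of the drop in the chores-and-supplies kitty: 6.1/9 × 29 = 19.66.
So the deviation gain is 29 − 19.66 = 9.34, and the fine must be at least 9.34 dollars to wipe it out.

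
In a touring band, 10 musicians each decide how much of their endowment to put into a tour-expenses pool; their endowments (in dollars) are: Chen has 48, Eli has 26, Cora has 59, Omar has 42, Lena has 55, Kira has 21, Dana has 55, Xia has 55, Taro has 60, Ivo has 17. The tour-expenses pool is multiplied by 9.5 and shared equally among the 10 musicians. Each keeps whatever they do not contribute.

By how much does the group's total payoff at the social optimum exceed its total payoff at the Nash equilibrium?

The private return per contributed unit is 9.5/10 = 0.9500 < 1 for every player regardless of endowment, so the Nash equilibrium is zero contribution and the group total is Σ E_j = 48 + 26 + 59 + 42 + 55 + 21 + 55 + 55 + 60 + 17 = 438.
Each contributed unit returns 9.500 to the group, so the social optimum is full contribution by everyone: group total = 9.500 × 438 = 4161.00.
Efficiency loss = (9.500 − 1) × 438 = 3723.00.

3723.00 dollars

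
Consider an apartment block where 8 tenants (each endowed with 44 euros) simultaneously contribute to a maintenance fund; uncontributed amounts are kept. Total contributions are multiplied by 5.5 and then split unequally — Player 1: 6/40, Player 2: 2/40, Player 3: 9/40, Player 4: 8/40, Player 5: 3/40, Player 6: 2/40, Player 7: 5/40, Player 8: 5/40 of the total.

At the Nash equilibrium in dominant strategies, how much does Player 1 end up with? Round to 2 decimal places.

116.60 euros

Player j's private return per contributed unit is 5.5 × (j's share). Contributing is weakly dominant for j when that share is at least 1/5.5 = 0.1818, and contributing 0 is dominant otherwise.
Player 3 and Player 4 clear that bar, contributing 44 each; the remaining 6 contribute 0. Total contributed: 88.
Player 1 keeps 44 and receives 5.5 × 88 × 6/40 = 72.60 from the maintenance fund, for a payoff of 116.60.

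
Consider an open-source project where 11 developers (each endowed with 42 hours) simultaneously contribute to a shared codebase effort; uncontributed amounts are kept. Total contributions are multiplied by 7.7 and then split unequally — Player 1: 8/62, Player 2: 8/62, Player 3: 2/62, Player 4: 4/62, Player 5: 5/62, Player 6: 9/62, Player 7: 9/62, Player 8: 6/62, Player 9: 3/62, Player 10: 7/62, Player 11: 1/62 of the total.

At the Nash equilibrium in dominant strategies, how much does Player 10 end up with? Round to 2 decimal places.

115.03 hours

Player j's private return per contributed unit is 7.7 × (j's share). Contributing is weakly dominant for j when that share is at least 1/7.7 = 0.1299, and contributing 0 is dominant otherwise.
Player 6 and Player 7 clear that bar, contributing 42 each; the remaining 9 contribute 0. Total contributed: 84.
Player 10 keeps 42 and receives 7.7 × 84 × 7/62 = 73.03 from the shared codebase effort, for a payoff of 115.03.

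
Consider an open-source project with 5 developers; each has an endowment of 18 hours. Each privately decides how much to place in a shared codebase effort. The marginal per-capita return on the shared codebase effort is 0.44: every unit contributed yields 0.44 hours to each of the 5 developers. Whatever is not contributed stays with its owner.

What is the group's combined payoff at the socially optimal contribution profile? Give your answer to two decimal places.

198.00 hours

Each contributed unit returns 2.200 to the group as a whole (0.44 to each of 5 players), which exceeds 1, so the social optimum is full contribution: group total = 2.200 × 90 = 198.00.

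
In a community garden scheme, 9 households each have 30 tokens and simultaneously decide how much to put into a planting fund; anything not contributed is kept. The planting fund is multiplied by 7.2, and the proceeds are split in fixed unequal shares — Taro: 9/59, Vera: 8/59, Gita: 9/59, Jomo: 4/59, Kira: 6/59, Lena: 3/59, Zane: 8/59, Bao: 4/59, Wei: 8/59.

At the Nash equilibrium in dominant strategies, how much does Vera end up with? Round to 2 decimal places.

88.58 tokens

Each unit j contributes comes back to j as 7.2 × (j's share), so j prefers to contribute only if that share exceeds 1/7.2 = 0.1389; otherwise keeping the unit dominates.
The shares above 0.1389 belong to Taro and Gita, contributing 30 each; the remaining 7 contribute 0. Total contributed: 60.
Vera keeps 30 and receives 7.2 × 60 × 8/59 = 58.58 from the planting fund, for a payoff of 88.58.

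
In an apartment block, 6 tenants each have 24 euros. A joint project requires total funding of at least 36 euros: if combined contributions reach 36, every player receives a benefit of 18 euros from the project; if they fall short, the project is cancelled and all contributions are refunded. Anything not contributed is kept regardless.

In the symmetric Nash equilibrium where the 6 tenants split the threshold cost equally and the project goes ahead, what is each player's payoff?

Equal share of the threshold: 36/6 = 6.
At this profile no one gains by cutting their contribution: any cut drops the total below 36, the project is cancelled, contributions are refunded, and the deviator ends with 24, which is less than 24 − 6 + 18 = 36. Contributing more than 6 just wastes the excess. So contributing exactly 6 is a best response.
Each player's payoff: 24 − 6 + 18 = 36.

36 euros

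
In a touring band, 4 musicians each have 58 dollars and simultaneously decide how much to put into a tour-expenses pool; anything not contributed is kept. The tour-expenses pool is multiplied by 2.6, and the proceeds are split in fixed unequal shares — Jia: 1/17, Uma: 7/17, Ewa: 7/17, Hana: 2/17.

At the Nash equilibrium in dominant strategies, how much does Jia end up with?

75.74 dollars

Player j's private return per contributed unit is 2.6 × (j's share). Contributing is weakly dominant for j when that share is at least 1/2.6 = 0.3846, and contributing 0 is dominant otherwise.
Uma and Ewa are above the threshold, contributing 58 each; the remaining 2 contribute 0. Total contributed: 116.
Jia keeps 58 and receives 2.6 × 116 × 1/17 = 17.74 from the tour-expenses pool, for a payoff of 75.74.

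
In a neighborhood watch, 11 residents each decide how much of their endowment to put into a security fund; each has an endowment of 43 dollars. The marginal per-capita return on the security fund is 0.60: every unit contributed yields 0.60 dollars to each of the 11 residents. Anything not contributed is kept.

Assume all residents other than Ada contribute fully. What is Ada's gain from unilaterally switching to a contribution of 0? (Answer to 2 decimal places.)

Switching from a contribution of 43 to 0 lets Ada keep an extra 43 dollars, but lowers the security fund by 43, which costs Ada their own share of that drop: 0.60 × 43 = 25.80.
Net gain = 43 − 25.80 = 17.20. The private return per contributed unit (0.60) is below 1, so free-riding is indeed the best response regardless of what the others do.

17.20 dollars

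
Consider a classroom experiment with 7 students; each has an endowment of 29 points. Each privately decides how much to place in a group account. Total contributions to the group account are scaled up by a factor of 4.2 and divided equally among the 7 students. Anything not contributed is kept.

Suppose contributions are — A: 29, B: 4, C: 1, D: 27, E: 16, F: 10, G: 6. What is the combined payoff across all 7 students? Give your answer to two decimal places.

Total contributed: 29 + 4 + 1 + 27 + 16 + 10 + 6 = 93; total kept: 7 × 29 − 93 = 110.
The group account pays out 4.2 × 93 = 390.60 in aggregate.
Group total = 110 + 390.60 = 500.60.

500.60 points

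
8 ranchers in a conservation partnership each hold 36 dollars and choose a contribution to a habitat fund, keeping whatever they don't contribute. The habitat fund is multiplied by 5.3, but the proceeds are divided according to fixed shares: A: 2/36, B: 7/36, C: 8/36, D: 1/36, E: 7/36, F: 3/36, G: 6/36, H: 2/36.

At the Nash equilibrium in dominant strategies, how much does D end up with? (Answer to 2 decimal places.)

Player j's private return per contributed unit is 5.3 × (j's share). Contributing is weakly dominant for j when that share is at least 1/5.3 = 0.1887, and contributing 0 is dominant otherwise.
B, C and E clear that bar, contributing 36 each; the remaining 5 contribute 0. Total contributed: 108.
D keeps 36 and receives 5.3 × 108 × 1/36 = 15.90 from the habitat fund, for a payoff of 51.90.

51.90 dollars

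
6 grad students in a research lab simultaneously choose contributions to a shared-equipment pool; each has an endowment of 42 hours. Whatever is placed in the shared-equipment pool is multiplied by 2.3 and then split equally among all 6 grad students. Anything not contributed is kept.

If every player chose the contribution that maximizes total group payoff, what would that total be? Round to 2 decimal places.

Each contributed unit returns 2.300 to the group as a whole (0.3833 to each of 6 players), which exceeds 1, so the social optimum is full contribution: group total = 2.300 × 252 = 579.60.

579.60 hours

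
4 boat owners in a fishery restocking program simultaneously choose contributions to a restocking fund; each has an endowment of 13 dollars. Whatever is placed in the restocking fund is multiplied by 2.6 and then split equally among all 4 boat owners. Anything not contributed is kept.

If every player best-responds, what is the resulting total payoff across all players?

52.00 dollars

Each contributed unit returns 2.6/4 = 0.6500 to its contributor — below 1 — so contributing 0 is dominant for every player. At the Nash equilibrium everyone keeps their 13, and the group total is 4 × 13 = 52.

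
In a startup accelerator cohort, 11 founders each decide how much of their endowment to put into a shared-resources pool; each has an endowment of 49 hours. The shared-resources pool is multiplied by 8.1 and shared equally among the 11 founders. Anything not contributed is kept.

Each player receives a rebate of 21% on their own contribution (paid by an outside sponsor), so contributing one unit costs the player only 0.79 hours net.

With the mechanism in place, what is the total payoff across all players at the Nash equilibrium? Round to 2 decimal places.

539.00 hours

The effective private return is (8.1/11) / 0.79 = 0.9321, which is still under 1, so the mechanism doesn't change anyone's dominant strategy: zero contribution.
Everyone keeps their endowment and the group total is 11 × 49 = 539.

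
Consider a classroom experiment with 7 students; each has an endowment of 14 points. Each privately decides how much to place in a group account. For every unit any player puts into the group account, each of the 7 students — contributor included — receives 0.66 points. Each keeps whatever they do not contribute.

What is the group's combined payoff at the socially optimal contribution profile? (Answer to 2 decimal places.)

452.76 points

Each contributed unit returns 4.620 to the group as a whole (0.66 to each of 7 players), which exceeds 1, so the social optimum is full contribution: group total = 4.620 × 98 = 452.76.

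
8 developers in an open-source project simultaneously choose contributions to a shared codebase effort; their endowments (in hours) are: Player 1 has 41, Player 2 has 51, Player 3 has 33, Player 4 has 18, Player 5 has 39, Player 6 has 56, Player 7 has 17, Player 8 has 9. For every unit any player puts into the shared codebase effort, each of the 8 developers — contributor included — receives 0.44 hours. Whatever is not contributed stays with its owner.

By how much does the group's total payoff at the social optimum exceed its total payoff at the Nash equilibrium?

665.28 hours

The private return per contributed unit is 0.44 < 1 for everyone, so the Nash equilibrium is zero contribution and the group total is Σ E_j = 41 + 51 + 33 + 18 + 39 + 56 + 17 + 9 = 264.
Each contributed unit returns 3.520 to the group, so the social optimum is full contribution by everyone: group total = 3.520 × 264 = 929.28.
Efficiency loss = (3.520 − 1) × 264 = 665.28.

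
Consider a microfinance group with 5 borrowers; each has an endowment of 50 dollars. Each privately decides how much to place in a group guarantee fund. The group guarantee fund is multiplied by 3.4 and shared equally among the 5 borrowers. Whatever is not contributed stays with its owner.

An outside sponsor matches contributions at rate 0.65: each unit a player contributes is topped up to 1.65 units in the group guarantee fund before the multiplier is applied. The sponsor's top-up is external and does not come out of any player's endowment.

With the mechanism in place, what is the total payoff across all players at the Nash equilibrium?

The effective private return per unit is now 3.4 × 1.65 / 5 = 1.1220 > 1, so every player's dominant strategy flips to full contribution.
So the Nash equilibrium is full contribution by all 5; the group earns 3.4 × 1.65 × 250 = 1402.50.

1402.50 dollars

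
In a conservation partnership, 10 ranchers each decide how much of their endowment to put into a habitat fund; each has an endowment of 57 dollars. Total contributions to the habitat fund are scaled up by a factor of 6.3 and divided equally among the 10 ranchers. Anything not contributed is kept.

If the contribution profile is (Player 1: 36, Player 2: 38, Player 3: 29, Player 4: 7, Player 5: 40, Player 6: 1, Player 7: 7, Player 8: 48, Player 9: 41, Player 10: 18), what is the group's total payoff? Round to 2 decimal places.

Total contributed: 36 + 38 + 29 + 7 + 40 + 1 + 7 + 48 + 41 + 18 = 265; total kept: 10 × 57 − 265 = 305.
The habitat fund pays out 6.3 × 265 = 1669.50 in aggregate.
Group total = 305 + 1669.50 = 1974.50.

1974.50 dollars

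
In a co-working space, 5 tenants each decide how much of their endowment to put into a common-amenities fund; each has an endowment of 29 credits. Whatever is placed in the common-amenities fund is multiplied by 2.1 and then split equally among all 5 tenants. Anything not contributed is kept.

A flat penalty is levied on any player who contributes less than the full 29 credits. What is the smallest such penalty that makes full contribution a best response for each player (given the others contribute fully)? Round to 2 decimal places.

Given the others contribute fully, the best deviation is to contribute 0 (any partial contribution still incurs the fine and gives up units whose private return 0.4200 is below 1).
Deviating from 29 to 0 saves 29 credits but forfeits the deviator's share of the drop in the common-amenities fund: 2.1/5 × 29 = 12.18.
So the deviation gain is 29 − 12.18 = 16.82, and the fine must be at least 16.82 credits to wipe it out.

16.82 credits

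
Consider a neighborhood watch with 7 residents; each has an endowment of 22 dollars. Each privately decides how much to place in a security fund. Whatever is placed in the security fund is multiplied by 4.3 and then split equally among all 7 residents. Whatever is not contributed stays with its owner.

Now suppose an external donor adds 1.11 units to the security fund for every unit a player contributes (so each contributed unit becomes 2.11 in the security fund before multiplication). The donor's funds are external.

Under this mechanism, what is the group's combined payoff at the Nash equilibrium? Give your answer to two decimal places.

The effective private return per unit is now 4.3 × 2.11 / 7 = 1.2961 > 1, so every player's dominant strategy flips to full contribution.
At the Nash equilibrium everyone contributes 22. Group total payoff = 4.3 × 2.11 × 154 = 1397.24.

1397.24 dollars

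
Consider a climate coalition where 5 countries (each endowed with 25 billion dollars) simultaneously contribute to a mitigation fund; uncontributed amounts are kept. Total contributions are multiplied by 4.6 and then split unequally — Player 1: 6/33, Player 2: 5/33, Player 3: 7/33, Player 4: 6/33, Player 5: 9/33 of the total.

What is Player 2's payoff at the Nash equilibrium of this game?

A player with share s gets back 4.6·s per unit contributed, so full contribution is dominant for anyone with s > 1/4.6 = 0.2174 and zero contribution is dominant for anyone below.
Player 5 alone (share 9/33) is above the threshold, contributing 25; the remaining 4 contribute 0. Total contributed: 25.
Player 2 keeps 25 and receives 4.6 × 25 × 5/33 = 17.42 from the mitigation fund, for a payoff of 42.42.

42.42 billion dollars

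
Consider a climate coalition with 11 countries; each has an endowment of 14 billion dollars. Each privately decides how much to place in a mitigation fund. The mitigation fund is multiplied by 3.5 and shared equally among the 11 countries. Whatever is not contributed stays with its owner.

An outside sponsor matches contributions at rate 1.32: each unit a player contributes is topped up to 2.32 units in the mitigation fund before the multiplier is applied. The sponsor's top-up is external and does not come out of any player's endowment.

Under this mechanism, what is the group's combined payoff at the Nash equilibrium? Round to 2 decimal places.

154.00 billion dollars

The effective private return is 3.5 × 2.32 / 11 = 0.7382, which is still under 1, so the mechanism doesn't change anyone's dominant strategy: zero contribution.
At the Nash equilibrium no one contributes; group total payoff = 11 × 14 = 154.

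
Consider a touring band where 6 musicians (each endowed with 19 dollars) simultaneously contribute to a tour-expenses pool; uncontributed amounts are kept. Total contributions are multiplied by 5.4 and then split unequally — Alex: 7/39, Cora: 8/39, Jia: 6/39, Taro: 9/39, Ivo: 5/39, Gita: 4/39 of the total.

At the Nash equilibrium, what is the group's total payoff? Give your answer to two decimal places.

Each unit j contributes comes back to j as 5.4 × (j's share), so j prefers to contribute only if that share exceeds 1/5.4 = 0.1852; otherwise keeping the unit dominates.
Cora and Taro are above the threshold, contributing 19 each; the remaining 4 contribute 0. Total contributed: 38.
The tour-expenses pool pays out 5.4 × 38 = 205.20 in total (split across the unequal shares, but the aggregate is all that matters for the group sum).
The 4 free-riders keep 19 each, adding 76. Group total = 76 + 205.20 = 281.20.

281.20 dollars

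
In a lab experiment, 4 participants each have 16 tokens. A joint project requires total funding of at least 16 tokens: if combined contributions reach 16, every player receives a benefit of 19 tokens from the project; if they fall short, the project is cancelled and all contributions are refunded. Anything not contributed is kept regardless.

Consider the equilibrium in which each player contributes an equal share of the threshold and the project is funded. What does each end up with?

31 tokens

Equal share of the threshold: 16/4 = 4.
At this profile no one gains by cutting their contribution: any cut drops the total below 16, the project is cancelled, contributions are refunded, and the deviator ends with 16, which is less than 16 − 4 + 19 = 31. Contributing more than 4 just wastes the excess. So contributing exactly 4 is a best response.
Each player's payoff: 16 − 4 + 19 = 31.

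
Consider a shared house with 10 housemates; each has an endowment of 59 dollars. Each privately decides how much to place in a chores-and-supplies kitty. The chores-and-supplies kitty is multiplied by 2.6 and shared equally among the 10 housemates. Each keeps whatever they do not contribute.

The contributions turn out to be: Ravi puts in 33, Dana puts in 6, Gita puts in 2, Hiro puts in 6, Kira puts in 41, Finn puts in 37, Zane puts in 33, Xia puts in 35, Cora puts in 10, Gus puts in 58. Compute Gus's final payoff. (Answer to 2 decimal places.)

68.86 dollars

Total contributed: 33 + 6 + 2 + 6 + 41 + 37 + 33 + 35 + 10 + 58 = 261.
Each receives 2.6 × 261 / 10 = 67.86 from the chores-and-supplies kitty.
Gus keeps 59 − 58 = 1, so Gus's payoff is 1 + 67.86 = 68.86.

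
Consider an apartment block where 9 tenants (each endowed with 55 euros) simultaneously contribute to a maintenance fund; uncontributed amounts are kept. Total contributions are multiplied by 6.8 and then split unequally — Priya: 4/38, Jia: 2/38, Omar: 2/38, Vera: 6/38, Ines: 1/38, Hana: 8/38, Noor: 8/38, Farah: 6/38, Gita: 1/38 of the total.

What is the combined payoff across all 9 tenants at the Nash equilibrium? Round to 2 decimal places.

Each unit j contributes comes back to j as 6.8 × (j's share), so j prefers to contribute only if that share exceeds 1/6.8 = 0.1471; otherwise keeping the unit dominates.
The shares above 0.1471 belong to Vera, Hana, Noor and Farah, contributing 55 each; the remaining 5 contribute 0. Total contributed: 220.
The maintenance fund pays out 6.8 × 220 = 1496.00 in total (split across the unequal shares, but the aggregate is all that matters for the group sum).
The 5 free-riders keep 55 each, adding 275. Group total = 275 + 1496.00 = 1771.00.

1771.00 euros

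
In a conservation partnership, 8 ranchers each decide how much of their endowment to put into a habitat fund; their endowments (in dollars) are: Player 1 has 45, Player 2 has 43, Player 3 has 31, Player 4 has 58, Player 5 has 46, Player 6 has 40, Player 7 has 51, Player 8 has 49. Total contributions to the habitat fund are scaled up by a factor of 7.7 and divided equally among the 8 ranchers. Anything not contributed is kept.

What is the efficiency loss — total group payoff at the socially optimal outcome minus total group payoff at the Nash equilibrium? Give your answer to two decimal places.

2432.10 dollars

The private return per contributed unit is 7.7/8 = 0.9625 < 1 for every player regardless of endowment, so the Nash equilibrium is zero contribution and the group total is Σ E_j = 45 + 43 + 31 + 58 + 46 + 40 + 51 + 49 = 363.
Each contributed unit returns 7.700 to the group, so the social optimum is full contribution by everyone: group total = 7.700 × 363 = 2795.10.
Efficiency loss = (7.700 − 1) × 363 = 2432.10.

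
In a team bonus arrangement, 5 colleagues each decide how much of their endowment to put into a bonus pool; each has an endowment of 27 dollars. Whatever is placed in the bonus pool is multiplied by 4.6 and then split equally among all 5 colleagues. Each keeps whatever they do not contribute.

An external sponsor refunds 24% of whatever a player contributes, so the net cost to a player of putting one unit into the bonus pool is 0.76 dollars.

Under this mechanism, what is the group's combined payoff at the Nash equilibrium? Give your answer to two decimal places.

653.40 dollars

Under the mechanism each unit contributed yields (4.6/5) / 0.76 = 1.2105 back to its contributor per unit of net cost, which exceeds 1, making full contribution the dominant choice for everyone.
At the Nash equilibrium everyone contributes 27. Group total payoff = 5 × (27 × 0.24 + 4.6 × 27) = 653.40.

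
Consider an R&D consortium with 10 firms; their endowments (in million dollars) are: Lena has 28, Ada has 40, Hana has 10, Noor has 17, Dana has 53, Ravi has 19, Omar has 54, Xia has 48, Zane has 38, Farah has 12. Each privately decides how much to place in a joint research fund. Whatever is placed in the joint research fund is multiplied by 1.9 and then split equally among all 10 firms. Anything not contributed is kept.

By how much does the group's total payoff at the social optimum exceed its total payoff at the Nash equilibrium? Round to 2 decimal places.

287.10 million dollars

The private return per contributed unit is 1.9/10 = 0.1900 < 1 for every player regardless of endowment, so the Nash equilibrium is zero contribution and the group total is Σ E_j = 28 + 40 + 10 + 17 + 53 + 19 + 54 + 48 + 38 + 12 = 319.
Each contributed unit returns 1.900 to the group, so the social optimum is full contribution by everyone: group total = 1.900 × 319 = 606.10.
Efficiency loss = (1.900 − 1) × 319 = 287.10.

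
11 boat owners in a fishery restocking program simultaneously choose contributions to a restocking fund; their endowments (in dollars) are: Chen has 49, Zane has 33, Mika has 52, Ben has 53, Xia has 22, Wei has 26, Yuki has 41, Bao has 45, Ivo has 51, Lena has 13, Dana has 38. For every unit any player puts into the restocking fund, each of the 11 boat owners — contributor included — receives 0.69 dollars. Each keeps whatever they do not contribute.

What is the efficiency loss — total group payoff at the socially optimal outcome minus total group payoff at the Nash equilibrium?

The private return per contributed unit is 0.69 < 1 for everyone, so the Nash equilibrium is zero contribution and the group total is Σ E_j = 49 + 33 + 52 + 53 + 22 + 26 + 41 + 45 + 51 + 13 + 38 = 423.
Each contributed unit returns 7.590 to the group, so the social optimum is full contribution by everyone: group total = 7.590 × 423 = 3210.57.
Efficiency loss = (7.590 − 1) × 423 = 2787.57.

2787.57 dollars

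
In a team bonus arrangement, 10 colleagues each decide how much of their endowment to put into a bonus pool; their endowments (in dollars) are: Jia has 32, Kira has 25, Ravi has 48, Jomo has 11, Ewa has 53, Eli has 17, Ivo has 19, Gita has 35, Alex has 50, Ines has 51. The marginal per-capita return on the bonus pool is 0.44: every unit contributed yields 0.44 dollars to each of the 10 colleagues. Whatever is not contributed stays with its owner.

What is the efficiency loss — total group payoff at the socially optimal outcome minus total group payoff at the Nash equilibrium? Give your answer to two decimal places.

1159.40 dollars

The private return per contributed unit is 0.44 < 1 for everyone, so the Nash equilibrium is zero contribution and the group total is Σ E_j = 32 + 25 + 48 + 11 + 53 + 17 + 19 + 35 + 50 + 51 = 341.
Each contributed unit returns 4.400 to the group, so the social optimum is full contribution by everyone: group total = 4.400 × 341 = 1500.40.
Efficiency loss = (4.400 − 1) × 341 = 1159.40.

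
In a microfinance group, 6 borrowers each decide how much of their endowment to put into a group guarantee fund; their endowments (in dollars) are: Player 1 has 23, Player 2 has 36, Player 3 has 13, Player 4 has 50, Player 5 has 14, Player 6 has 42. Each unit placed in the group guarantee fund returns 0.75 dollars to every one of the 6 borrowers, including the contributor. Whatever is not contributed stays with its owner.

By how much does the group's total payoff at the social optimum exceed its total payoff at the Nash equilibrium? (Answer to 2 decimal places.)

623.00 dollars

The private return per contributed unit is 0.75 < 1 for everyone, so the Nash equilibrium is zero contribution and the group total is Σ E_j = 23 + 36 + 13 + 50 + 14 + 42 = 178.
Each contributed unit returns 4.500 to the group, so the social optimum is full contribution by everyone: group total = 4.500 × 178 = 801.00.
Efficiency loss = (4.500 − 1) × 178 = 623.00.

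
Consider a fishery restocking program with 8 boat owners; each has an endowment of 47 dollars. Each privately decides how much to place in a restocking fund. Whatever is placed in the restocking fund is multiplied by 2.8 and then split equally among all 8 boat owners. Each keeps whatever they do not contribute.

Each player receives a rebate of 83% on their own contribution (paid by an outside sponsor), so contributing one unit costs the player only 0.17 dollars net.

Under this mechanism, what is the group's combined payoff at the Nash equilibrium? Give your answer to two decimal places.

Under the mechanism each unit contributed yields (2.8/8) / 0.17 = 2.0588 back to its contributor per unit of net cost, which exceeds 1, making full contribution the dominant choice for everyone.
So the Nash equilibrium is full contribution by all 8; the group earns 8 × (47 × 0.83 + 2.8 × 47) = 1364.88.

1364.88 dollars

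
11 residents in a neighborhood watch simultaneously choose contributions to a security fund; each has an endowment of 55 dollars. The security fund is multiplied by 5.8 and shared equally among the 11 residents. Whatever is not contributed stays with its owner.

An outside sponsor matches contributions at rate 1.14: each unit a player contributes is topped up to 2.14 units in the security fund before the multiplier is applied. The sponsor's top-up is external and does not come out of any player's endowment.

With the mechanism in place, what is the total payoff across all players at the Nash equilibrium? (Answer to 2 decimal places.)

With the mechanism, a contributed unit returns 5.8 × 2.14 / 11 = 1.1284 per unit of net cost to the contributor — now above 1 — so contributing fully is weakly dominant for every player.
At the Nash equilibrium everyone contributes 55. Group total payoff = 5.8 × 2.14 × 605 = 7509.26.

7509.26 dollars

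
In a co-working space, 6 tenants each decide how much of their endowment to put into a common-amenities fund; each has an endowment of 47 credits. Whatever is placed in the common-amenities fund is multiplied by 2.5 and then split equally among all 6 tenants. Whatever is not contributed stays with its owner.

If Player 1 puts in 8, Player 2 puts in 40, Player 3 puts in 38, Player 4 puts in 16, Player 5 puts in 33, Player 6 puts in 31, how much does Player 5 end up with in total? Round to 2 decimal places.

Total contributed: 8 + 40 + 38 + 16 + 33 + 31 = 166.
Each receives 2.5 × 166 / 6 = 69.17 from the common-amenities fund.
Player 5 keeps 47 − 33 = 14, so Player 5's payoff is 14 + 69.17 = 83.17.

83.17 credits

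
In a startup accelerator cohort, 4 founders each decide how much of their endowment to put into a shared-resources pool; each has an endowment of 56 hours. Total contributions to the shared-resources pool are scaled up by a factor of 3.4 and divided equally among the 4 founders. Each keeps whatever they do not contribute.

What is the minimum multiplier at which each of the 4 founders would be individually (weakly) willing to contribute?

A contributed unit returns (multiplier)/4 to its contributor.
This reaches 1 exactly when the multiplier is 4.

4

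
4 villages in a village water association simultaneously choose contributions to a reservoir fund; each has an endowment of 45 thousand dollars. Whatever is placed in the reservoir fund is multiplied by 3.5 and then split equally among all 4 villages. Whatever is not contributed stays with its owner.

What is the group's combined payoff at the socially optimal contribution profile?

Each contributed unit returns 3.500 to the group as a whole (0.8750 to each of 4 players), which exceeds 1, so the social optimum is full contribution: group total = 3.500 × 180 = 630.00.

630.00 thousand dollars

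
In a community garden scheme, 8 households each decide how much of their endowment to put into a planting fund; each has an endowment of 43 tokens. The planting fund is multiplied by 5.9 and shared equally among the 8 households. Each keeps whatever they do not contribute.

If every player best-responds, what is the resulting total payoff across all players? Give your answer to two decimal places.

Each contributed unit returns 5.9/8 = 0.7375 to its contributor — below 1 — so contributing 0 is dominant for every player. At the Nash equilibrium everyone keeps their 43, and the group total is 8 × 43 = 344.

344.00 tokens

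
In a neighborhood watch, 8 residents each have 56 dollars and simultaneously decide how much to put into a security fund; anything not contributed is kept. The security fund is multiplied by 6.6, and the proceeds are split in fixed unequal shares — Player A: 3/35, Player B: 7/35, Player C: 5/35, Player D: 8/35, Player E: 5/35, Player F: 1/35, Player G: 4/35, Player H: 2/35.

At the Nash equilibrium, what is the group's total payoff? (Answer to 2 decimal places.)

1075.20 dollars

Each unit j contributes comes back to j as 6.6 × (j's share), so j prefers to contribute only if that share exceeds 1/6.6 = 0.1515; otherwise keeping the unit dominates.
The shares above 0.1515 belong to Player B and Player D, contributing 56 each; the remaining 6 contribute 0. Total contributed: 112.
The security fund pays out 6.6 × 112 = 739.20 in total (split across the unequal shares, but the aggregate is all that matters for the group sum).
The 6 free-riders keep 56 each, adding 336. Group total = 336 + 739.20 = 1075.20.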